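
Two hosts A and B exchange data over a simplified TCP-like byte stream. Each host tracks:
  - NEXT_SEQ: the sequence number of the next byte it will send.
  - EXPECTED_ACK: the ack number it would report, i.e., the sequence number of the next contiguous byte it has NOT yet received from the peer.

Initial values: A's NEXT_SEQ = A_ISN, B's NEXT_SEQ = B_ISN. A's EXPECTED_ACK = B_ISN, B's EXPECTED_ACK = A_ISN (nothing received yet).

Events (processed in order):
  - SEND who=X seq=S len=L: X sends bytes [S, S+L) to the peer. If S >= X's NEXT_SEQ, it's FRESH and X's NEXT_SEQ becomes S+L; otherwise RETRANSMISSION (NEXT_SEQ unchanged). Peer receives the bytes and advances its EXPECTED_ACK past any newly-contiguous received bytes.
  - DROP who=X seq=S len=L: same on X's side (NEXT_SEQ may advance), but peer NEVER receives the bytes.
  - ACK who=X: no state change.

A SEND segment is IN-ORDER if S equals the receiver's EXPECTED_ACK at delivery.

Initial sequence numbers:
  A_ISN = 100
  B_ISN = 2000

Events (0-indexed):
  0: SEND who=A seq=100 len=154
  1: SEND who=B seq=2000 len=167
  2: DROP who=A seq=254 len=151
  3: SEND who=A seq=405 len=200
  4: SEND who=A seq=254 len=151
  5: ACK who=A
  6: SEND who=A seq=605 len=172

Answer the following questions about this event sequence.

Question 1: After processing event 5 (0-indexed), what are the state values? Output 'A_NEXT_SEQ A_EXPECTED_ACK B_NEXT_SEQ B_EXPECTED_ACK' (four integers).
After event 0: A_seq=254 A_ack=2000 B_seq=2000 B_ack=254
After event 1: A_seq=254 A_ack=2167 B_seq=2167 B_ack=254
After event 2: A_seq=405 A_ack=2167 B_seq=2167 B_ack=254
After event 3: A_seq=605 A_ack=2167 B_seq=2167 B_ack=254
After event 4: A_seq=605 A_ack=2167 B_seq=2167 B_ack=605
After event 5: A_seq=605 A_ack=2167 B_seq=2167 B_ack=605

605 2167 2167 605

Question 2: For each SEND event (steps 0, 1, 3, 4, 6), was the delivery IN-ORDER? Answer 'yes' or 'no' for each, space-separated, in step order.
Answer: yes yes no yes yes

Derivation:
Step 0: SEND seq=100 -> in-order
Step 1: SEND seq=2000 -> in-order
Step 3: SEND seq=405 -> out-of-order
Step 4: SEND seq=254 -> in-order
Step 6: SEND seq=605 -> in-order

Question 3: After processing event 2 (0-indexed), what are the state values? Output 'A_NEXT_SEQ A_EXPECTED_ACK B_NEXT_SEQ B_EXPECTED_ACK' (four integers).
After event 0: A_seq=254 A_ack=2000 B_seq=2000 B_ack=254
After event 1: A_seq=254 A_ack=2167 B_seq=2167 B_ack=254
After event 2: A_seq=405 A_ack=2167 B_seq=2167 B_ack=254

405 2167 2167 254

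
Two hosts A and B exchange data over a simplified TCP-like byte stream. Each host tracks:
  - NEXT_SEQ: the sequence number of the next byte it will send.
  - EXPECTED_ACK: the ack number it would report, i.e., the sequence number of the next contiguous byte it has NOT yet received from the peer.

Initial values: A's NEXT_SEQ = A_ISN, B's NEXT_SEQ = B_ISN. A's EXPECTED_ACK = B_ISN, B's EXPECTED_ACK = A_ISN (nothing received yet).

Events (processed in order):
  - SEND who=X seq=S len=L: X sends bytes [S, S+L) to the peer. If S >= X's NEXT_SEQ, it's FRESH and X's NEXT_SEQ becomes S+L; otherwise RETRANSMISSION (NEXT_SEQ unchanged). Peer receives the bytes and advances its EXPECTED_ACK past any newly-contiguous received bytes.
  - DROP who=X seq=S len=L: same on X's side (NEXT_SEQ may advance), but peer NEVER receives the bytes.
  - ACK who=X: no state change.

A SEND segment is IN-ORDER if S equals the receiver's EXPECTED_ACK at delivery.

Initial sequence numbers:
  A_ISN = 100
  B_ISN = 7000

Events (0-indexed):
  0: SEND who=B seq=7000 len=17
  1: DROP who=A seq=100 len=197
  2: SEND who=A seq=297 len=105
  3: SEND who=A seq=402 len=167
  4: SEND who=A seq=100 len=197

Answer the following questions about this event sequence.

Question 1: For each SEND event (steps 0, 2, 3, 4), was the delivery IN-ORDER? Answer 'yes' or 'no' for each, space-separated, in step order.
Step 0: SEND seq=7000 -> in-order
Step 2: SEND seq=297 -> out-of-order
Step 3: SEND seq=402 -> out-of-order
Step 4: SEND seq=100 -> in-order

Answer: yes no no yes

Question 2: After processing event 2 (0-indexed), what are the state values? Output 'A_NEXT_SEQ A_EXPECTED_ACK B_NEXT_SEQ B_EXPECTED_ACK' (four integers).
After event 0: A_seq=100 A_ack=7017 B_seq=7017 B_ack=100
After event 1: A_seq=297 A_ack=7017 B_seq=7017 B_ack=100
After event 2: A_seq=402 A_ack=7017 B_seq=7017 B_ack=100

402 7017 7017 100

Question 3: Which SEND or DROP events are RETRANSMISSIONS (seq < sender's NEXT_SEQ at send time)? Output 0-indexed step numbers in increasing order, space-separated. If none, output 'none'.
Step 0: SEND seq=7000 -> fresh
Step 1: DROP seq=100 -> fresh
Step 2: SEND seq=297 -> fresh
Step 3: SEND seq=402 -> fresh
Step 4: SEND seq=100 -> retransmit

Answer: 4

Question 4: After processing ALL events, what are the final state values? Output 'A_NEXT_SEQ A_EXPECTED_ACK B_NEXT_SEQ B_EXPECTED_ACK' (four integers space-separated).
After event 0: A_seq=100 A_ack=7017 B_seq=7017 B_ack=100
After event 1: A_seq=297 A_ack=7017 B_seq=7017 B_ack=100
After event 2: A_seq=402 A_ack=7017 B_seq=7017 B_ack=100
After event 3: A_seq=569 A_ack=7017 B_seq=7017 B_ack=100
After event 4: A_seq=569 A_ack=7017 B_seq=7017 B_ack=569

Answer: 569 7017 7017 569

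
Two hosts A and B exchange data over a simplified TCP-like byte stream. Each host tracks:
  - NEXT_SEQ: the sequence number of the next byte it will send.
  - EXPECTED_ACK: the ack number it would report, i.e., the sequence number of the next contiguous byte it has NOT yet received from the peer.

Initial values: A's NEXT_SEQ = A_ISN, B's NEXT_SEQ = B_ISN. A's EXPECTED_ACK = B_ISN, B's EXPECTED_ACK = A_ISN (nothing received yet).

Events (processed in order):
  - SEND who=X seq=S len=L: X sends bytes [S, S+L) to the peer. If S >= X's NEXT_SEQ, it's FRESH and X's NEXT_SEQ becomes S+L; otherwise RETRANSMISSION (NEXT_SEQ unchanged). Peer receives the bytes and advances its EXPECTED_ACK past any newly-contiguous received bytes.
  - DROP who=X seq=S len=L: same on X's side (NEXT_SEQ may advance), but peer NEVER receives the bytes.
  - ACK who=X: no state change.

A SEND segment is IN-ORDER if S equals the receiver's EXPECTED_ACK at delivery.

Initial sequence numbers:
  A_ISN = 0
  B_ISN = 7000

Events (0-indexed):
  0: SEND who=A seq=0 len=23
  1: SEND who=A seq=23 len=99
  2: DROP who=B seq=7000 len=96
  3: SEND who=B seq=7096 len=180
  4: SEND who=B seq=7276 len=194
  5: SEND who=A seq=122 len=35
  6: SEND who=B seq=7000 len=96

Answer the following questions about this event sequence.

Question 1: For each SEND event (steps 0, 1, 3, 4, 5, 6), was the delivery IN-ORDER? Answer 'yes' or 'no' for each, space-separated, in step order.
Answer: yes yes no no yes yes

Derivation:
Step 0: SEND seq=0 -> in-order
Step 1: SEND seq=23 -> in-order
Step 3: SEND seq=7096 -> out-of-order
Step 4: SEND seq=7276 -> out-of-order
Step 5: SEND seq=122 -> in-order
Step 6: SEND seq=7000 -> in-order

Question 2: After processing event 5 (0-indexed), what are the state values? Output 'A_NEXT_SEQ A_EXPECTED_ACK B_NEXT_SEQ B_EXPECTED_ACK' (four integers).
After event 0: A_seq=23 A_ack=7000 B_seq=7000 B_ack=23
After event 1: A_seq=122 A_ack=7000 B_seq=7000 B_ack=122
After event 2: A_seq=122 A_ack=7000 B_seq=7096 B_ack=122
After event 3: A_seq=122 A_ack=7000 B_seq=7276 B_ack=122
After event 4: A_seq=122 A_ack=7000 B_seq=7470 B_ack=122
After event 5: A_seq=157 A_ack=7000 B_seq=7470 B_ack=157

157 7000 7470 157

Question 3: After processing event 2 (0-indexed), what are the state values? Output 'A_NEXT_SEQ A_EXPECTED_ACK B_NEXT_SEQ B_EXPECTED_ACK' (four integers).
After event 0: A_seq=23 A_ack=7000 B_seq=7000 B_ack=23
After event 1: A_seq=122 A_ack=7000 B_seq=7000 B_ack=122
After event 2: A_seq=122 A_ack=7000 B_seq=7096 B_ack=122

122 7000 7096 122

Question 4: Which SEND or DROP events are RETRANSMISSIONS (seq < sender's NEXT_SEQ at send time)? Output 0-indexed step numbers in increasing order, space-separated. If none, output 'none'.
Answer: 6

Derivation:
Step 0: SEND seq=0 -> fresh
Step 1: SEND seq=23 -> fresh
Step 2: DROP seq=7000 -> fresh
Step 3: SEND seq=7096 -> fresh
Step 4: SEND seq=7276 -> fresh
Step 5: SEND seq=122 -> fresh
Step 6: SEND seq=7000 -> retransmit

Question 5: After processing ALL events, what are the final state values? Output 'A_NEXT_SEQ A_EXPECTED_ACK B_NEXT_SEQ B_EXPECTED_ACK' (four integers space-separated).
Answer: 157 7470 7470 157

Derivation:
After event 0: A_seq=23 A_ack=7000 B_seq=7000 B_ack=23
After event 1: A_seq=122 A_ack=7000 B_seq=7000 B_ack=122
After event 2: A_seq=122 A_ack=7000 B_seq=7096 B_ack=122
After event 3: A_seq=122 A_ack=7000 B_seq=7276 B_ack=122
After event 4: A_seq=122 A_ack=7000 B_seq=7470 B_ack=122
After event 5: A_seq=157 A_ack=7000 B_seq=7470 B_ack=157
After event 6: A_seq=157 A_ack=7470 B_seq=7470 B_ack=157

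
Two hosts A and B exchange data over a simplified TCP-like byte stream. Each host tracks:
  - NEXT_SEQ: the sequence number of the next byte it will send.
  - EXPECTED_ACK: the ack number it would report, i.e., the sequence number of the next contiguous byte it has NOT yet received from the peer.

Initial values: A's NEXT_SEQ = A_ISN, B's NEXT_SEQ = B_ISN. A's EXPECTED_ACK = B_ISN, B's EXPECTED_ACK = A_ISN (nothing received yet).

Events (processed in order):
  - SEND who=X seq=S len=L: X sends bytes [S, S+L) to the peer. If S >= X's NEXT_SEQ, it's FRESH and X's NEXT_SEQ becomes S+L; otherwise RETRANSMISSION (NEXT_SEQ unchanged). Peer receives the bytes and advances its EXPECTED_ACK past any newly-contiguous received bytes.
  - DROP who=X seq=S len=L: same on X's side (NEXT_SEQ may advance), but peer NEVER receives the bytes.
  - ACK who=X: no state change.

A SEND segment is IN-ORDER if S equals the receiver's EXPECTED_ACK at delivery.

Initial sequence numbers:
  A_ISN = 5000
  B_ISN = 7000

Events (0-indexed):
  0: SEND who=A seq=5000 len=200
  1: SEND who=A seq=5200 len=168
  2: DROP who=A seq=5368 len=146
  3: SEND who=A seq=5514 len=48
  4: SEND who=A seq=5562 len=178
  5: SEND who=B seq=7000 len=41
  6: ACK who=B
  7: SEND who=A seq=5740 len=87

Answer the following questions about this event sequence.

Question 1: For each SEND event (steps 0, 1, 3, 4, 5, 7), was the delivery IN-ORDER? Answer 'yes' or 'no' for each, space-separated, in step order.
Step 0: SEND seq=5000 -> in-order
Step 1: SEND seq=5200 -> in-order
Step 3: SEND seq=5514 -> out-of-order
Step 4: SEND seq=5562 -> out-of-order
Step 5: SEND seq=7000 -> in-order
Step 7: SEND seq=5740 -> out-of-order

Answer: yes yes no no yes no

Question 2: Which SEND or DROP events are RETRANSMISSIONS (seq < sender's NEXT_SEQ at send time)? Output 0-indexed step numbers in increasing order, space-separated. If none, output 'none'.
Step 0: SEND seq=5000 -> fresh
Step 1: SEND seq=5200 -> fresh
Step 2: DROP seq=5368 -> fresh
Step 3: SEND seq=5514 -> fresh
Step 4: SEND seq=5562 -> fresh
Step 5: SEND seq=7000 -> fresh
Step 7: SEND seq=5740 -> fresh

Answer: none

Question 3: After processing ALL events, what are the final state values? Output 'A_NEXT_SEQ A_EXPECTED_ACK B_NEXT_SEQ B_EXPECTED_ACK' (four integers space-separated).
After event 0: A_seq=5200 A_ack=7000 B_seq=7000 B_ack=5200
After event 1: A_seq=5368 A_ack=7000 B_seq=7000 B_ack=5368
After event 2: A_seq=5514 A_ack=7000 B_seq=7000 B_ack=5368
After event 3: A_seq=5562 A_ack=7000 B_seq=7000 B_ack=5368
After event 4: A_seq=5740 A_ack=7000 B_seq=7000 B_ack=5368
After event 5: A_seq=5740 A_ack=7041 B_seq=7041 B_ack=5368
After event 6: A_seq=5740 A_ack=7041 B_seq=7041 B_ack=5368
After event 7: A_seq=5827 A_ack=7041 B_seq=7041 B_ack=5368

Answer: 5827 7041 7041 5368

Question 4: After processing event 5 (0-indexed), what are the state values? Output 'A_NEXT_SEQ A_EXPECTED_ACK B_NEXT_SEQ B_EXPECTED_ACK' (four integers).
After event 0: A_seq=5200 A_ack=7000 B_seq=7000 B_ack=5200
After event 1: A_seq=5368 A_ack=7000 B_seq=7000 B_ack=5368
After event 2: A_seq=5514 A_ack=7000 B_seq=7000 B_ack=5368
After event 3: A_seq=5562 A_ack=7000 B_seq=7000 B_ack=5368
After event 4: A_seq=5740 A_ack=7000 B_seq=7000 B_ack=5368
After event 5: A_seq=5740 A_ack=7041 B_seq=7041 B_ack=5368

5740 7041 7041 5368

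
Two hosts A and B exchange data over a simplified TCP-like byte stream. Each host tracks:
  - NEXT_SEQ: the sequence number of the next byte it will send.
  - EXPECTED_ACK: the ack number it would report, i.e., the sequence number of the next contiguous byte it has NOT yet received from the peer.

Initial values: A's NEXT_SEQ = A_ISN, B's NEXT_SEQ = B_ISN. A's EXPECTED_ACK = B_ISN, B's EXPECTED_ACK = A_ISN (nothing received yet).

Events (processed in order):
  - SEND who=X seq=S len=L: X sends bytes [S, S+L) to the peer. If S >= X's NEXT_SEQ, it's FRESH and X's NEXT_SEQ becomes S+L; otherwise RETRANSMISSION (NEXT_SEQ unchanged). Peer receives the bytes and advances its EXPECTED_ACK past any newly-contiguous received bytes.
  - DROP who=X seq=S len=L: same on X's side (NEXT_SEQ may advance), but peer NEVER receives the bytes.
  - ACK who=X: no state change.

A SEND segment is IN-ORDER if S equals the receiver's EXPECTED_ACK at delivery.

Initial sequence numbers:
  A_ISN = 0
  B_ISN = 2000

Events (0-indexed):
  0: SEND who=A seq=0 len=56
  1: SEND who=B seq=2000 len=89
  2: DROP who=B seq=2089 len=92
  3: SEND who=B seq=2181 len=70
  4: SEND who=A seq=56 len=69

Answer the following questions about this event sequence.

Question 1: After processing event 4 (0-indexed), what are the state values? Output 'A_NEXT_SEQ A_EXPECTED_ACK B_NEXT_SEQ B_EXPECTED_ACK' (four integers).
After event 0: A_seq=56 A_ack=2000 B_seq=2000 B_ack=56
After event 1: A_seq=56 A_ack=2089 B_seq=2089 B_ack=56
After event 2: A_seq=56 A_ack=2089 B_seq=2181 B_ack=56
After event 3: A_seq=56 A_ack=2089 B_seq=2251 B_ack=56
After event 4: A_seq=125 A_ack=2089 B_seq=2251 B_ack=125

125 2089 2251 125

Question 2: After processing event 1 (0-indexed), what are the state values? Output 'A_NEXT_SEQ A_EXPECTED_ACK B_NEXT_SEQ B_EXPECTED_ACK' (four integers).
After event 0: A_seq=56 A_ack=2000 B_seq=2000 B_ack=56
After event 1: A_seq=56 A_ack=2089 B_seq=2089 B_ack=56

56 2089 2089 56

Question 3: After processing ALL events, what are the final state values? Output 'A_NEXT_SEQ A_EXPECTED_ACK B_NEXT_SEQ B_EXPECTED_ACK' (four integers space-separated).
After event 0: A_seq=56 A_ack=2000 B_seq=2000 B_ack=56
After event 1: A_seq=56 A_ack=2089 B_seq=2089 B_ack=56
After event 2: A_seq=56 A_ack=2089 B_seq=2181 B_ack=56
After event 3: A_seq=56 A_ack=2089 B_seq=2251 B_ack=56
After event 4: A_seq=125 A_ack=2089 B_seq=2251 B_ack=125

Answer: 125 2089 2251 125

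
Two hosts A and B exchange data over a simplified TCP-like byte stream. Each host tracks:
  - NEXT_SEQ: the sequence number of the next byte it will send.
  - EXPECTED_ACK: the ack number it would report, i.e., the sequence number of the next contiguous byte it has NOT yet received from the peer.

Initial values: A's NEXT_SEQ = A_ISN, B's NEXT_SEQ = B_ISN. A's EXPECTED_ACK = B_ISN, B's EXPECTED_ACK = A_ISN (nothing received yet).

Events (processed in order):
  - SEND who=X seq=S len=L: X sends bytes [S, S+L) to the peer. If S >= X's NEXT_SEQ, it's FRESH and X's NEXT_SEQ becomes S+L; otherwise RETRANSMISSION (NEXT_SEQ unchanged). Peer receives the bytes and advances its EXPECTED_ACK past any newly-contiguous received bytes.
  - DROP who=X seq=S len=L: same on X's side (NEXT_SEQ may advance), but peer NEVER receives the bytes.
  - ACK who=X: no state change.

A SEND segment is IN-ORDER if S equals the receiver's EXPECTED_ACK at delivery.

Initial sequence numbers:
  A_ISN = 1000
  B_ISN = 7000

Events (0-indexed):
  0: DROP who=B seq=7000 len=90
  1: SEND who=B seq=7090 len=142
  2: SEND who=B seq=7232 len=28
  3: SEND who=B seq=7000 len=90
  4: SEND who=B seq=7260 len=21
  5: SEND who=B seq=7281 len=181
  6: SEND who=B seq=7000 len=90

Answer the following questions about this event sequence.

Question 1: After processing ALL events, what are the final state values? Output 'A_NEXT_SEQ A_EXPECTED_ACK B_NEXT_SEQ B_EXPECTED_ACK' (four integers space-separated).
Answer: 1000 7462 7462 1000

Derivation:
After event 0: A_seq=1000 A_ack=7000 B_seq=7090 B_ack=1000
After event 1: A_seq=1000 A_ack=7000 B_seq=7232 B_ack=1000
After event 2: A_seq=1000 A_ack=7000 B_seq=7260 B_ack=1000
After event 3: A_seq=1000 A_ack=7260 B_seq=7260 B_ack=1000
After event 4: A_seq=1000 A_ack=7281 B_seq=7281 B_ack=1000
After event 5: A_seq=1000 A_ack=7462 B_seq=7462 B_ack=1000
After event 6: A_seq=1000 A_ack=7462 B_seq=7462 B_ack=1000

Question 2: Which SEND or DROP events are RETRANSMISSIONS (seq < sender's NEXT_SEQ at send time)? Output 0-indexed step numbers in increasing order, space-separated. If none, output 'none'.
Step 0: DROP seq=7000 -> fresh
Step 1: SEND seq=7090 -> fresh
Step 2: SEND seq=7232 -> fresh
Step 3: SEND seq=7000 -> retransmit
Step 4: SEND seq=7260 -> fresh
Step 5: SEND seq=7281 -> fresh
Step 6: SEND seq=7000 -> retransmit

Answer: 3 6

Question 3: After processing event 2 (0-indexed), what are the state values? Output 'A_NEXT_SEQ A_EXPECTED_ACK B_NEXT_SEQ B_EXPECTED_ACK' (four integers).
After event 0: A_seq=1000 A_ack=7000 B_seq=7090 B_ack=1000
After event 1: A_seq=1000 A_ack=7000 B_seq=7232 B_ack=1000
After event 2: A_seq=1000 A_ack=7000 B_seq=7260 B_ack=1000

1000 7000 7260 1000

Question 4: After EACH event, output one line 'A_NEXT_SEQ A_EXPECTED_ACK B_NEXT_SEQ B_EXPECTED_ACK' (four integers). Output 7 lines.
1000 7000 7090 1000
1000 7000 7232 1000
1000 7000 7260 1000
1000 7260 7260 1000
1000 7281 7281 1000
1000 7462 7462 1000
1000 7462 7462 1000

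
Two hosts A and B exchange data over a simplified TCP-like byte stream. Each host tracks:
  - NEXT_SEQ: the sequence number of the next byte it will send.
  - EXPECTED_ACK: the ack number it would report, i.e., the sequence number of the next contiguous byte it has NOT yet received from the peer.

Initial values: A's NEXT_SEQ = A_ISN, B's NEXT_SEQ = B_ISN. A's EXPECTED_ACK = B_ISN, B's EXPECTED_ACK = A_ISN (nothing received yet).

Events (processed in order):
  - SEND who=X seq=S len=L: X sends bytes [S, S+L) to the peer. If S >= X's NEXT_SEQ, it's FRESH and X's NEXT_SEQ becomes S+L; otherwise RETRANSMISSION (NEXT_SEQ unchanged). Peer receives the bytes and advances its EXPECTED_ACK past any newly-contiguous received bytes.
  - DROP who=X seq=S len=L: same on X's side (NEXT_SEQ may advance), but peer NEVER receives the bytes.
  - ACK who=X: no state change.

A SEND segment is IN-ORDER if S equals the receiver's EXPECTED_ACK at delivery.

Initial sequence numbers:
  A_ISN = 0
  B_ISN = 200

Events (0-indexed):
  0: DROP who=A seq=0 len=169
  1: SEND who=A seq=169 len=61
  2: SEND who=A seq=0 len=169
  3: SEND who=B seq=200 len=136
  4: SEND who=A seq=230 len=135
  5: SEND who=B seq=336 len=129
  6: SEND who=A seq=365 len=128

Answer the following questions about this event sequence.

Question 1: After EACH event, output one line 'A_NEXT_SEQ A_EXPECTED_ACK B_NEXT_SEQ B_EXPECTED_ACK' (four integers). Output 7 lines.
169 200 200 0
230 200 200 0
230 200 200 230
230 336 336 230
365 336 336 365
365 465 465 365
493 465 465 493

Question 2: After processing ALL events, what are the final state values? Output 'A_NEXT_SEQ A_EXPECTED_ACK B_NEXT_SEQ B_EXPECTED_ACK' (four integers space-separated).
After event 0: A_seq=169 A_ack=200 B_seq=200 B_ack=0
After event 1: A_seq=230 A_ack=200 B_seq=200 B_ack=0
After event 2: A_seq=230 A_ack=200 B_seq=200 B_ack=230
After event 3: A_seq=230 A_ack=336 B_seq=336 B_ack=230
After event 4: A_seq=365 A_ack=336 B_seq=336 B_ack=365
After event 5: A_seq=365 A_ack=465 B_seq=465 B_ack=365
After event 6: A_seq=493 A_ack=465 B_seq=465 B_ack=493

Answer: 493 465 465 493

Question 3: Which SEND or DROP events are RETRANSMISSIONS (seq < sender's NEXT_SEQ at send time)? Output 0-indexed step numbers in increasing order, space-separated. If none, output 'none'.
Answer: 2

Derivation:
Step 0: DROP seq=0 -> fresh
Step 1: SEND seq=169 -> fresh
Step 2: SEND seq=0 -> retransmit
Step 3: SEND seq=200 -> fresh
Step 4: SEND seq=230 -> fresh
Step 5: SEND seq=336 -> fresh
Step 6: SEND seq=365 -> fresh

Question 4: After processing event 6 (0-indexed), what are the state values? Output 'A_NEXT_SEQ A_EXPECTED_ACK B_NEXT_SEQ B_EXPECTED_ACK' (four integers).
After event 0: A_seq=169 A_ack=200 B_seq=200 B_ack=0
After event 1: A_seq=230 A_ack=200 B_seq=200 B_ack=0
After event 2: A_seq=230 A_ack=200 B_seq=200 B_ack=230
After event 3: A_seq=230 A_ack=336 B_seq=336 B_ack=230
After event 4: A_seq=365 A_ack=336 B_seq=336 B_ack=365
After event 5: A_seq=365 A_ack=465 B_seq=465 B_ack=365
After event 6: A_seq=493 A_ack=465 B_seq=465 B_ack=493

493 465 465 493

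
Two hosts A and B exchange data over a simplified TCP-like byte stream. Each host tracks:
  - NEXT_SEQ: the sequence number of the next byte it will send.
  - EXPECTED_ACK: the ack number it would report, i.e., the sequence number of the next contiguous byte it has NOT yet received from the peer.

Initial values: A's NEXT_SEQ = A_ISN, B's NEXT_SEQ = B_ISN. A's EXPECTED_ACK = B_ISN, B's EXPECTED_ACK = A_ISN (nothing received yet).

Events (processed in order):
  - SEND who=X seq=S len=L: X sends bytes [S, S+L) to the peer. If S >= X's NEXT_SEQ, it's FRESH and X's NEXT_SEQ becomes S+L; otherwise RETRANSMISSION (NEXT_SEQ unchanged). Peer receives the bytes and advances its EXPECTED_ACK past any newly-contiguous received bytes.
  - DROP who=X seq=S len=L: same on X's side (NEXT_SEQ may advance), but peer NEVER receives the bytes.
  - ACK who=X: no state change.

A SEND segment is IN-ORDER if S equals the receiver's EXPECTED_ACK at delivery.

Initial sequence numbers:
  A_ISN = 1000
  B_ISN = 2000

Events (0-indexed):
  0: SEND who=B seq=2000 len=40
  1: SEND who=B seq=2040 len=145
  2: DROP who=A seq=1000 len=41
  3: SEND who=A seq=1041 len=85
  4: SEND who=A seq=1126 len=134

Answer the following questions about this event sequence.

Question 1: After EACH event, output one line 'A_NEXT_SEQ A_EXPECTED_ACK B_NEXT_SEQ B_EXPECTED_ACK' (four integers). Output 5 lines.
1000 2040 2040 1000
1000 2185 2185 1000
1041 2185 2185 1000
1126 2185 2185 1000
1260 2185 2185 1000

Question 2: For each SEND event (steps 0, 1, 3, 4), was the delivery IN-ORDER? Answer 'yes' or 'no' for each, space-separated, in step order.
Step 0: SEND seq=2000 -> in-order
Step 1: SEND seq=2040 -> in-order
Step 3: SEND seq=1041 -> out-of-order
Step 4: SEND seq=1126 -> out-of-order

Answer: yes yes no no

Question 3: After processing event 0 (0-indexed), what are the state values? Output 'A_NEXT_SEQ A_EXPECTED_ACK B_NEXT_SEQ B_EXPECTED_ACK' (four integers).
After event 0: A_seq=1000 A_ack=2040 B_seq=2040 B_ack=1000

1000 2040 2040 1000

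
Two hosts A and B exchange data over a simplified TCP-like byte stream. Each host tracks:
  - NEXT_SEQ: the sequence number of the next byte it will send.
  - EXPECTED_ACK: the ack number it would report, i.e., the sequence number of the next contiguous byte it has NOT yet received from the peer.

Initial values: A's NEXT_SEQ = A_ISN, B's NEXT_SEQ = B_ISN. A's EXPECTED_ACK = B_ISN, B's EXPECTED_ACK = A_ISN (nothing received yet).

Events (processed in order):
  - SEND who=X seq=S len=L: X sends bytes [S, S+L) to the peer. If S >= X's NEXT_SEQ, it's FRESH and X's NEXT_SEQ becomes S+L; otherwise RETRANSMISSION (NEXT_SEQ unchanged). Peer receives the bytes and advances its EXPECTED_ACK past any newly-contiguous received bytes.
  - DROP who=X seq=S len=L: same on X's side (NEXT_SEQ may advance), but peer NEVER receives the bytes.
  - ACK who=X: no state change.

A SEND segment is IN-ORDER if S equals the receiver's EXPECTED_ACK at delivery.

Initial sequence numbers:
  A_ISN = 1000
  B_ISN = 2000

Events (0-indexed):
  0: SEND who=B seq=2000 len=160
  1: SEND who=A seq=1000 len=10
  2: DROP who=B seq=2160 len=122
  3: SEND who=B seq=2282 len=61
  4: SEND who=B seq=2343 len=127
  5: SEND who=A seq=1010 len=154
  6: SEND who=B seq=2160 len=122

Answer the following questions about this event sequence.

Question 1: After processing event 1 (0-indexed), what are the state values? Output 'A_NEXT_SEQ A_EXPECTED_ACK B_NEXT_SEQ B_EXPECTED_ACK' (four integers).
After event 0: A_seq=1000 A_ack=2160 B_seq=2160 B_ack=1000
After event 1: A_seq=1010 A_ack=2160 B_seq=2160 B_ack=1010

1010 2160 2160 1010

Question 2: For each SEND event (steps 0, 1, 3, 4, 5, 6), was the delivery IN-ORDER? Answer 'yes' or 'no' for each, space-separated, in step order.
Answer: yes yes no no yes yes

Derivation:
Step 0: SEND seq=2000 -> in-order
Step 1: SEND seq=1000 -> in-order
Step 3: SEND seq=2282 -> out-of-order
Step 4: SEND seq=2343 -> out-of-order
Step 5: SEND seq=1010 -> in-order
Step 6: SEND seq=2160 -> in-order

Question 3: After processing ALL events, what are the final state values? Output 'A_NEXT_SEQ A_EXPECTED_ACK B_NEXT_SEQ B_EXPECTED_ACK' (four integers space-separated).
After event 0: A_seq=1000 A_ack=2160 B_seq=2160 B_ack=1000
After event 1: A_seq=1010 A_ack=2160 B_seq=2160 B_ack=1010
After event 2: A_seq=1010 A_ack=2160 B_seq=2282 B_ack=1010
After event 3: A_seq=1010 A_ack=2160 B_seq=2343 B_ack=1010
After event 4: A_seq=1010 A_ack=2160 B_seq=2470 B_ack=1010
After event 5: A_seq=1164 A_ack=2160 B_seq=2470 B_ack=1164
After event 6: A_seq=1164 A_ack=2470 B_seq=2470 B_ack=1164

Answer: 1164 2470 2470 1164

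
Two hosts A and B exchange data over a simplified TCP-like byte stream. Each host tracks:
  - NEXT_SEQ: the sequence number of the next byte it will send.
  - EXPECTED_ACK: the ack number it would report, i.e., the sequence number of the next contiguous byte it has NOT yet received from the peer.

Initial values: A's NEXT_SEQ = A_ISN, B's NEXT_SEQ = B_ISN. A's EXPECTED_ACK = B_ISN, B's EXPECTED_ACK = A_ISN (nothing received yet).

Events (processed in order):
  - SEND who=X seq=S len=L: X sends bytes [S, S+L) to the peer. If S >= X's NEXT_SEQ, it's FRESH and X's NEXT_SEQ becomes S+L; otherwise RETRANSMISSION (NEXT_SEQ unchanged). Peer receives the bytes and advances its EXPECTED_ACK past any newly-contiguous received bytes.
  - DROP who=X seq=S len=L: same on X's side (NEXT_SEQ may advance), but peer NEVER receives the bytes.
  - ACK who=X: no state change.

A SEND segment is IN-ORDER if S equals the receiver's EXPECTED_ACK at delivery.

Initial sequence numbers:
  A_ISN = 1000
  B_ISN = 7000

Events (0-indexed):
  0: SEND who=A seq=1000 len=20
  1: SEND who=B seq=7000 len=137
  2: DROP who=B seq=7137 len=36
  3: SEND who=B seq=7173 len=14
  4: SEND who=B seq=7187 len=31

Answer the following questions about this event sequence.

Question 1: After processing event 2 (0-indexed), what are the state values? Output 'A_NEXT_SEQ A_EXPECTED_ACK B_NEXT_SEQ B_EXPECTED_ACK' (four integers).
After event 0: A_seq=1020 A_ack=7000 B_seq=7000 B_ack=1020
After event 1: A_seq=1020 A_ack=7137 B_seq=7137 B_ack=1020
After event 2: A_seq=1020 A_ack=7137 B_seq=7173 B_ack=1020

1020 7137 7173 1020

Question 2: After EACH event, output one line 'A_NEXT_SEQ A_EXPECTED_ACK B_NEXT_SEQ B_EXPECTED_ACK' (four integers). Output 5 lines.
1020 7000 7000 1020
1020 7137 7137 1020
1020 7137 7173 1020
1020 7137 7187 1020
1020 7137 7218 1020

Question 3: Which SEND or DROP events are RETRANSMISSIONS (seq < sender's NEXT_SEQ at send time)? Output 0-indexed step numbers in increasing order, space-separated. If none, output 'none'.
Step 0: SEND seq=1000 -> fresh
Step 1: SEND seq=7000 -> fresh
Step 2: DROP seq=7137 -> fresh
Step 3: SEND seq=7173 -> fresh
Step 4: SEND seq=7187 -> fresh

Answer: none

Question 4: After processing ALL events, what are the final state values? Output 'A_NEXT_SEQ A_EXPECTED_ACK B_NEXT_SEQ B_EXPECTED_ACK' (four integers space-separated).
After event 0: A_seq=1020 A_ack=7000 B_seq=7000 B_ack=1020
After event 1: A_seq=1020 A_ack=7137 B_seq=7137 B_ack=1020
After event 2: A_seq=1020 A_ack=7137 B_seq=7173 B_ack=1020
After event 3: A_seq=1020 A_ack=7137 B_seq=7187 B_ack=1020
After event 4: A_seq=1020 A_ack=7137 B_seq=7218 B_ack=1020

Answer: 1020 7137 7218 1020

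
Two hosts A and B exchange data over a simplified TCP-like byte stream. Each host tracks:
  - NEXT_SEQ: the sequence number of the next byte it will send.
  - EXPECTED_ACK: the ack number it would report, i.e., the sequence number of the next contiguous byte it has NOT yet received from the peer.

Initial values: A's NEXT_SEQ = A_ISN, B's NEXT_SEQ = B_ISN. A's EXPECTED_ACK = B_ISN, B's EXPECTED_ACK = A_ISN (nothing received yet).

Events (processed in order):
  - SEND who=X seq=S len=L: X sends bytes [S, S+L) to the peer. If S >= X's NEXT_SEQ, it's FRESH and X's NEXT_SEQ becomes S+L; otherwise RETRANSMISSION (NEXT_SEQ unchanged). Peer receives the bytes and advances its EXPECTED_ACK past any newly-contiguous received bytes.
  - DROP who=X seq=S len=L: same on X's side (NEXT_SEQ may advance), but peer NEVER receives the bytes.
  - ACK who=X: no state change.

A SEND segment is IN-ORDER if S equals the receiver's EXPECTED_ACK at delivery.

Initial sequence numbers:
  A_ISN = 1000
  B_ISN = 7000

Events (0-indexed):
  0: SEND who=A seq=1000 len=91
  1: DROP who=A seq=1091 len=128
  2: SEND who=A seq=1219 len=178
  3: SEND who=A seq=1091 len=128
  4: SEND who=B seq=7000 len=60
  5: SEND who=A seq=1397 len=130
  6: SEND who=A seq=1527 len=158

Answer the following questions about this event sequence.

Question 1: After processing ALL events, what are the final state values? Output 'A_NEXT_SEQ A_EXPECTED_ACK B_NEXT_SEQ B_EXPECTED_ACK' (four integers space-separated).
After event 0: A_seq=1091 A_ack=7000 B_seq=7000 B_ack=1091
After event 1: A_seq=1219 A_ack=7000 B_seq=7000 B_ack=1091
After event 2: A_seq=1397 A_ack=7000 B_seq=7000 B_ack=1091
After event 3: A_seq=1397 A_ack=7000 B_seq=7000 B_ack=1397
After event 4: A_seq=1397 A_ack=7060 B_seq=7060 B_ack=1397
After event 5: A_seq=1527 A_ack=7060 B_seq=7060 B_ack=1527
After event 6: A_seq=1685 A_ack=7060 B_seq=7060 B_ack=1685

Answer: 1685 7060 7060 1685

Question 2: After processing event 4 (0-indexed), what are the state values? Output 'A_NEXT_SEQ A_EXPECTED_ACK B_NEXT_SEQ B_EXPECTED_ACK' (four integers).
After event 0: A_seq=1091 A_ack=7000 B_seq=7000 B_ack=1091
After event 1: A_seq=1219 A_ack=7000 B_seq=7000 B_ack=1091
After event 2: A_seq=1397 A_ack=7000 B_seq=7000 B_ack=1091
After event 3: A_seq=1397 A_ack=7000 B_seq=7000 B_ack=1397
After event 4: A_seq=1397 A_ack=7060 B_seq=7060 B_ack=1397

1397 7060 7060 1397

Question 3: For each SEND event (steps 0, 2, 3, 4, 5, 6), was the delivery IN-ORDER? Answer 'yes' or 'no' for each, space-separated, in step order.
Step 0: SEND seq=1000 -> in-order
Step 2: SEND seq=1219 -> out-of-order
Step 3: SEND seq=1091 -> in-order
Step 4: SEND seq=7000 -> in-order
Step 5: SEND seq=1397 -> in-order
Step 6: SEND seq=1527 -> in-order

Answer: yes no yes yes yes yes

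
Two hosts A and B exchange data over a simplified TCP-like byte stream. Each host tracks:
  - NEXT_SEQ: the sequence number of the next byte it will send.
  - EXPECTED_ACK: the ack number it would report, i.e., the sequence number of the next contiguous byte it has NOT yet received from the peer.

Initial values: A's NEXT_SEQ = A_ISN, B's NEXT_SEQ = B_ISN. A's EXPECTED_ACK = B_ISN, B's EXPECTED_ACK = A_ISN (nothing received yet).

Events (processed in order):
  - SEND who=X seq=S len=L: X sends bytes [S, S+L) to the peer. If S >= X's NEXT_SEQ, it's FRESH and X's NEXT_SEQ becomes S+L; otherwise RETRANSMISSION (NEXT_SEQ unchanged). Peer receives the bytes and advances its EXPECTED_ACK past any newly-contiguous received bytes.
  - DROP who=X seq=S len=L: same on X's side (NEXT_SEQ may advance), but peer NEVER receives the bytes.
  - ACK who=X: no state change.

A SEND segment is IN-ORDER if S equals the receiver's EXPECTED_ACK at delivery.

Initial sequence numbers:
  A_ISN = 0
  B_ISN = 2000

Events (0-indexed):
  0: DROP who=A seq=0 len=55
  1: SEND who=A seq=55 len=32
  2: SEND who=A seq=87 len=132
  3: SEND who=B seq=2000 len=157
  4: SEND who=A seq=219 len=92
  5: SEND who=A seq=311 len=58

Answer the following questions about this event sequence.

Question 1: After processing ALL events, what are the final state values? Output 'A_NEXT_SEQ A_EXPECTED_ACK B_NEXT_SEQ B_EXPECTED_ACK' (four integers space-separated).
Answer: 369 2157 2157 0

Derivation:
After event 0: A_seq=55 A_ack=2000 B_seq=2000 B_ack=0
After event 1: A_seq=87 A_ack=2000 B_seq=2000 B_ack=0
After event 2: A_seq=219 A_ack=2000 B_seq=2000 B_ack=0
After event 3: A_seq=219 A_ack=2157 B_seq=2157 B_ack=0
After event 4: A_seq=311 A_ack=2157 B_seq=2157 B_ack=0
After event 5: A_seq=369 A_ack=2157 B_seq=2157 B_ack=0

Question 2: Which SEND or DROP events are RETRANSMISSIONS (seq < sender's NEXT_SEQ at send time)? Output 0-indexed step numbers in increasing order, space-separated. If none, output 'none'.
Step 0: DROP seq=0 -> fresh
Step 1: SEND seq=55 -> fresh
Step 2: SEND seq=87 -> fresh
Step 3: SEND seq=2000 -> fresh
Step 4: SEND seq=219 -> fresh
Step 5: SEND seq=311 -> fresh

Answer: none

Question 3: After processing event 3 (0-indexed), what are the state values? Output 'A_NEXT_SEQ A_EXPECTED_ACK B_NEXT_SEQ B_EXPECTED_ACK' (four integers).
After event 0: A_seq=55 A_ack=2000 B_seq=2000 B_ack=0
After event 1: A_seq=87 A_ack=2000 B_seq=2000 B_ack=0
After event 2: A_seq=219 A_ack=2000 B_seq=2000 B_ack=0
After event 3: A_seq=219 A_ack=2157 B_seq=2157 B_ack=0

219 2157 2157 0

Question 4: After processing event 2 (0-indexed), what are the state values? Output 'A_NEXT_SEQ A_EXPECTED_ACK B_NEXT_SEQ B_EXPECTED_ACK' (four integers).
After event 0: A_seq=55 A_ack=2000 B_seq=2000 B_ack=0
After event 1: A_seq=87 A_ack=2000 B_seq=2000 B_ack=0
After event 2: A_seq=219 A_ack=2000 B_seq=2000 B_ack=0

219 2000 2000 0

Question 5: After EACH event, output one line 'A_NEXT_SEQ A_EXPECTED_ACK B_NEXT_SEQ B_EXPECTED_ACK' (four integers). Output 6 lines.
55 2000 2000 0
87 2000 2000 0
219 2000 2000 0
219 2157 2157 0
311 2157 2157 0
369 2157 2157 0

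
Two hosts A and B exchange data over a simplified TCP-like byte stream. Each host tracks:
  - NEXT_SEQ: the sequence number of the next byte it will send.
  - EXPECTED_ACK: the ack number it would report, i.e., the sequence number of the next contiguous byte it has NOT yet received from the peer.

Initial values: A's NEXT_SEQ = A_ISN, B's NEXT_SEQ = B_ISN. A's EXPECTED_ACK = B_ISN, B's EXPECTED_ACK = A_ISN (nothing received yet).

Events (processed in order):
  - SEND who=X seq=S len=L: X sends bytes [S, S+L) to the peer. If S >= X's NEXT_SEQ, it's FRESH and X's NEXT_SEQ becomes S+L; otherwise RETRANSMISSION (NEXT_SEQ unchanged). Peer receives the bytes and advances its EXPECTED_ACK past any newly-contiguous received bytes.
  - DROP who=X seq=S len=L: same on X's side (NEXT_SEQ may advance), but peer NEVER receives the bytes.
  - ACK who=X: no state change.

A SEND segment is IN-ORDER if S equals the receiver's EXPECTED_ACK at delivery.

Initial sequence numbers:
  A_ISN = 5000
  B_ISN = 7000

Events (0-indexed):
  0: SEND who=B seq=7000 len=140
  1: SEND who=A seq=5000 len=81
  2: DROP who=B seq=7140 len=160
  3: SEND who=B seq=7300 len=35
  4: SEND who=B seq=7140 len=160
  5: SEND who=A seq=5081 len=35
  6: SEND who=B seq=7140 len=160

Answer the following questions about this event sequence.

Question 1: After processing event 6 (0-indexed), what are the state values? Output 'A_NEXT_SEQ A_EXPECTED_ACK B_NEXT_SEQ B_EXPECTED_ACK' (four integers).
After event 0: A_seq=5000 A_ack=7140 B_seq=7140 B_ack=5000
After event 1: A_seq=5081 A_ack=7140 B_seq=7140 B_ack=5081
After event 2: A_seq=5081 A_ack=7140 B_seq=7300 B_ack=5081
After event 3: A_seq=5081 A_ack=7140 B_seq=7335 B_ack=5081
After event 4: A_seq=5081 A_ack=7335 B_seq=7335 B_ack=5081
After event 5: A_seq=5116 A_ack=7335 B_seq=7335 B_ack=5116
After event 6: A_seq=5116 A_ack=7335 B_seq=7335 B_ack=5116

5116 7335 7335 5116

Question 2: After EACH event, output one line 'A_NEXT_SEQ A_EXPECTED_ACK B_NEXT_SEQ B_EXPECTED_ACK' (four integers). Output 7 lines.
5000 7140 7140 5000
5081 7140 7140 5081
5081 7140 7300 5081
5081 7140 7335 5081
5081 7335 7335 5081
5116 7335 7335 5116
5116 7335 7335 5116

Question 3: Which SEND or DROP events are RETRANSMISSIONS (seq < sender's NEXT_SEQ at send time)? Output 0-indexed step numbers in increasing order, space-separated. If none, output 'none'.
Answer: 4 6

Derivation:
Step 0: SEND seq=7000 -> fresh
Step 1: SEND seq=5000 -> fresh
Step 2: DROP seq=7140 -> fresh
Step 3: SEND seq=7300 -> fresh
Step 4: SEND seq=7140 -> retransmit
Step 5: SEND seq=5081 -> fresh
Step 6: SEND seq=7140 -> retransmit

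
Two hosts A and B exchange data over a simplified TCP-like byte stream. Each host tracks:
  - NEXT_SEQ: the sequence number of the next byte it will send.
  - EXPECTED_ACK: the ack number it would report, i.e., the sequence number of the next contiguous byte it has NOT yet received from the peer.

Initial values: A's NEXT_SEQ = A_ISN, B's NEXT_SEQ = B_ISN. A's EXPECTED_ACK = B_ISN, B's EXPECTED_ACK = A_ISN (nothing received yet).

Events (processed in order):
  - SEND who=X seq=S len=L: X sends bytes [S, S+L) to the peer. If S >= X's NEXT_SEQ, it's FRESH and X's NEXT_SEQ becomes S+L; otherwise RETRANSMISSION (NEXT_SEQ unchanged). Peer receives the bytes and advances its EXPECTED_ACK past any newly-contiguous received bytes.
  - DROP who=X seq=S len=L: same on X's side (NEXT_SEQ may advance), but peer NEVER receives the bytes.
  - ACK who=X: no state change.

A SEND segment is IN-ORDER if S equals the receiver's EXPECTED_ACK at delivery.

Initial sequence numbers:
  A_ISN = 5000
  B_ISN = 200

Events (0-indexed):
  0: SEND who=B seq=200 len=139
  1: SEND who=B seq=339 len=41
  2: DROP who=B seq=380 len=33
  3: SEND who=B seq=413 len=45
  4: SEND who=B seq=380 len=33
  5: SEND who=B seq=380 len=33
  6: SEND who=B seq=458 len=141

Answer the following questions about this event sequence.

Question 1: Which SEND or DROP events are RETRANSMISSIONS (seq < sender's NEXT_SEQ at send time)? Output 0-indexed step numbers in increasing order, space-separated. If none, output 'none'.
Step 0: SEND seq=200 -> fresh
Step 1: SEND seq=339 -> fresh
Step 2: DROP seq=380 -> fresh
Step 3: SEND seq=413 -> fresh
Step 4: SEND seq=380 -> retransmit
Step 5: SEND seq=380 -> retransmit
Step 6: SEND seq=458 -> fresh

Answer: 4 5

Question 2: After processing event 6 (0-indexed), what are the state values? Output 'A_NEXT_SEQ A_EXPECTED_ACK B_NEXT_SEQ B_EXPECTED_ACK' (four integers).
After event 0: A_seq=5000 A_ack=339 B_seq=339 B_ack=5000
After event 1: A_seq=5000 A_ack=380 B_seq=380 B_ack=5000
After event 2: A_seq=5000 A_ack=380 B_seq=413 B_ack=5000
After event 3: A_seq=5000 A_ack=380 B_seq=458 B_ack=5000
After event 4: A_seq=5000 A_ack=458 B_seq=458 B_ack=5000
After event 5: A_seq=5000 A_ack=458 B_seq=458 B_ack=5000
After event 6: A_seq=5000 A_ack=599 B_seq=599 B_ack=5000

5000 599 599 5000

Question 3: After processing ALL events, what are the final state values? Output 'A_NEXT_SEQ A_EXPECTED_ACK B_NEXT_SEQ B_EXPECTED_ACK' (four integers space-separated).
Answer: 5000 599 599 5000

Derivation:
After event 0: A_seq=5000 A_ack=339 B_seq=339 B_ack=5000
After event 1: A_seq=5000 A_ack=380 B_seq=380 B_ack=5000
After event 2: A_seq=5000 A_ack=380 B_seq=413 B_ack=5000
After event 3: A_seq=5000 A_ack=380 B_seq=458 B_ack=5000
After event 4: A_seq=5000 A_ack=458 B_seq=458 B_ack=5000
After event 5: A_seq=5000 A_ack=458 B_seq=458 B_ack=5000
After event 6: A_seq=5000 A_ack=599 B_seq=599 B_ack=5000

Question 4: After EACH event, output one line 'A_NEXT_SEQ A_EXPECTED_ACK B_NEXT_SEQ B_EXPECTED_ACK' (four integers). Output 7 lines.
5000 339 339 5000
5000 380 380 5000
5000 380 413 5000
5000 380 458 5000
5000 458 458 5000
5000 458 458 5000
5000 599 599 5000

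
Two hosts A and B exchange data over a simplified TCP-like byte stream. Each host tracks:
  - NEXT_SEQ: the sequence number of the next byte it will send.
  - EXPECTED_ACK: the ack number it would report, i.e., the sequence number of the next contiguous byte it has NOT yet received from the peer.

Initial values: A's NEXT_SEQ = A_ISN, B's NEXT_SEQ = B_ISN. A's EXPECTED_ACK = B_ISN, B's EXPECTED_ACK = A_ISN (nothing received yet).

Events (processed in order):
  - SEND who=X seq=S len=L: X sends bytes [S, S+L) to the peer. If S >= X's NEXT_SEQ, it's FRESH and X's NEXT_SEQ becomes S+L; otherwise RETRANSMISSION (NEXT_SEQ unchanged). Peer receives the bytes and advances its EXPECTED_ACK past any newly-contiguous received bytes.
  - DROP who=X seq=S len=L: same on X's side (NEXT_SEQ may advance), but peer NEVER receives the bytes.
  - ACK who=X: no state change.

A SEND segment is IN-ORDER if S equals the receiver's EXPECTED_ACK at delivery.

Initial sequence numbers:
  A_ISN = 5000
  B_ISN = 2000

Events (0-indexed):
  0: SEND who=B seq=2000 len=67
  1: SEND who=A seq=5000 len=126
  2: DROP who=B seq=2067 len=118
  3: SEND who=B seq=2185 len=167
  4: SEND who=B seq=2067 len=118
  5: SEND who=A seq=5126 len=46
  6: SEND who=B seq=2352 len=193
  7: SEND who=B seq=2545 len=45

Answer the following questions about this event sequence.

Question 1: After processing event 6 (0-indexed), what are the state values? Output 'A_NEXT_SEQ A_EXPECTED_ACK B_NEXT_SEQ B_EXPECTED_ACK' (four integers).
After event 0: A_seq=5000 A_ack=2067 B_seq=2067 B_ack=5000
After event 1: A_seq=5126 A_ack=2067 B_seq=2067 B_ack=5126
After event 2: A_seq=5126 A_ack=2067 B_seq=2185 B_ack=5126
After event 3: A_seq=5126 A_ack=2067 B_seq=2352 B_ack=5126
After event 4: A_seq=5126 A_ack=2352 B_seq=2352 B_ack=5126
After event 5: A_seq=5172 A_ack=2352 B_seq=2352 B_ack=5172
After event 6: A_seq=5172 A_ack=2545 B_seq=2545 B_ack=5172

5172 2545 2545 5172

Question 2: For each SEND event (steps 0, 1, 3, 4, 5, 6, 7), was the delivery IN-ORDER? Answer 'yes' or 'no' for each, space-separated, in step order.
Step 0: SEND seq=2000 -> in-order
Step 1: SEND seq=5000 -> in-order
Step 3: SEND seq=2185 -> out-of-order
Step 4: SEND seq=2067 -> in-order
Step 5: SEND seq=5126 -> in-order
Step 6: SEND seq=2352 -> in-order
Step 7: SEND seq=2545 -> in-order

Answer: yes yes no yes yes yes yes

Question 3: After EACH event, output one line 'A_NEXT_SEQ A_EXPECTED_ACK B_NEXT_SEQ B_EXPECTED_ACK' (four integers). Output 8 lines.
5000 2067 2067 5000
5126 2067 2067 5126
5126 2067 2185 5126
5126 2067 2352 5126
5126 2352 2352 5126
5172 2352 2352 5172
5172 2545 2545 5172
5172 2590 2590 5172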